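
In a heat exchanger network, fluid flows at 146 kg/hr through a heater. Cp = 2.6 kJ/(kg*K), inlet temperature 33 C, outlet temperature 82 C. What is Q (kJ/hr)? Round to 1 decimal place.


Q = m_dot * Cp * (T2 - T1)
Q = 146 * 2.6 * (82 - 33)
Q = 146 * 2.6 * 49
Q = 18600.4 kJ/hr


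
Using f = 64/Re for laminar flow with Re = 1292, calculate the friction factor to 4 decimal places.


f = 64 / Re
f = 64 / 1292
f = 0.0495


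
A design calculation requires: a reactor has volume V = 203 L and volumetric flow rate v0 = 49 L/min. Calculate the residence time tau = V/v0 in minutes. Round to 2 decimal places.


tau = V / v0
tau = 203 / 49
tau = 4.14 min


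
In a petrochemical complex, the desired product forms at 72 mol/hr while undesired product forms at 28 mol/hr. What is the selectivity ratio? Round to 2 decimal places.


S = desired product rate / undesired product rate
S = 72 / 28
S = 2.57


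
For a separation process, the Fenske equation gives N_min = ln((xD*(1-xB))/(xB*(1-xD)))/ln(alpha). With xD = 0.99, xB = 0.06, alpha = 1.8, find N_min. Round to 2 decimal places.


N_min = ln((xD*(1-xB))/(xB*(1-xD))) / ln(alpha)
Numerator inside ln: 0.9306 / 0.0006 = 1551.0
ln(1551.0) = 7.346655
ln(alpha) = ln(1.8) = 0.587787
N_min = 7.346655 / 0.587787 = 12.50


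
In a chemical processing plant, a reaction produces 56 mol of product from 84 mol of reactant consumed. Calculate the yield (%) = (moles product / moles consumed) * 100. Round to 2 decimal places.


Yield = (moles product / moles consumed) * 100%
Yield = (56 / 84) * 100
Yield = 0.6667 * 100
Yield = 66.67%


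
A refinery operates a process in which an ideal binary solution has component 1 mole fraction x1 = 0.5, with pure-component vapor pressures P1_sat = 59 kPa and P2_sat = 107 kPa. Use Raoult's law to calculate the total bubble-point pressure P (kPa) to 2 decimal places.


P = x1*P1_sat + x2*P2_sat
x2 = 1 - x1 = 1 - 0.5 = 0.5
P = 0.5*59 + 0.5*107
P = 29.5 + 53.5
P = 83.00 kPa


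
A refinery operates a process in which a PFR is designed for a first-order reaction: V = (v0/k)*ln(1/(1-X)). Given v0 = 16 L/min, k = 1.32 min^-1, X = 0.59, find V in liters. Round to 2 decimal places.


V = (v0/k) * ln(1/(1-X))
V = (16/1.32) * ln(1/(1-0.59))
V = 12.121212 * ln(2.439024)
V = 12.121212 * 0.891598
V = 10.81 L


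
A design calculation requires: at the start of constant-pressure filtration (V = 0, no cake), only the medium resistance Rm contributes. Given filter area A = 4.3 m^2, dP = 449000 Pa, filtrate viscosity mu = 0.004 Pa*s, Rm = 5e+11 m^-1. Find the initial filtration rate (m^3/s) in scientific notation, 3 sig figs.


rate = A * dP / (mu * Rm)
rate = 4.3 * 449000 / (0.004 * 5e+11)
rate = 1930700.0 / 2.000e+09
rate = 9.65e-04 m^3/s


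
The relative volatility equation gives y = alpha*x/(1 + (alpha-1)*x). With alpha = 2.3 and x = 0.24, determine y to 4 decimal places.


y = alpha*x / (1 + (alpha-1)*x)
y = 2.3*0.24 / (1 + (2.3-1)*0.24)
y = 0.552 / (1 + 0.312)
y = 0.552 / 1.312
y = 0.4207


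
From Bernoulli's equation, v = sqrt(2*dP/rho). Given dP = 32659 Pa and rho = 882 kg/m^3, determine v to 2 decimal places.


v = sqrt(2*dP/rho)
v = sqrt(2*32659/882)
v = sqrt(74.056689)
v = 8.61 m/s


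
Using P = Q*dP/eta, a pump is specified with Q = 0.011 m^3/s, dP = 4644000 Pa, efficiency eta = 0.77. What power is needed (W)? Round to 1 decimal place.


P = Q * dP / eta
P = 0.011 * 4644000 / 0.77
P = 51084.0 / 0.77
P = 66342.9 W


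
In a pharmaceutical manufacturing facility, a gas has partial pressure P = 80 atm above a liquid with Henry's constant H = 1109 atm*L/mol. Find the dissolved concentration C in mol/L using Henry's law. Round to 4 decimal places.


C = P / H
C = 80 / 1109
C = 0.0721 mol/L


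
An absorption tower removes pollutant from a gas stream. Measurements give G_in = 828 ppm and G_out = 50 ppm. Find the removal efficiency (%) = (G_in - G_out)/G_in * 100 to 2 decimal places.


Efficiency = (G_in - G_out) / G_in * 100%
Efficiency = (828 - 50) / 828 * 100
Efficiency = 778 / 828 * 100
Efficiency = 93.96%


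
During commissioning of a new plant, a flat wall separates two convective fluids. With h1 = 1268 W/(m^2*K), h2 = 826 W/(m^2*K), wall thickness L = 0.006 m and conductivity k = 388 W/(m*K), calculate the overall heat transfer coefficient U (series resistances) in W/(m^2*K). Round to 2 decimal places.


1/U = 1/h1 + L/k + 1/h2
1/U = 1/1268 + 0.006/388 + 1/826
1/U = 0.0007886435 + 1.54639e-05 + 0.0012106538
1/U = 0.0020147612
U = 496.34 W/(m^2*K)


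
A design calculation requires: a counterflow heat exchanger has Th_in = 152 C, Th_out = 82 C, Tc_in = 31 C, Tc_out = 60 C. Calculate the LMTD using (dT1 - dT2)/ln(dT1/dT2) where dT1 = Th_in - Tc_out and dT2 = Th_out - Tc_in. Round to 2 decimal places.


dT1 = Th_in - Tc_out = 152 - 60 = 92
dT2 = Th_out - Tc_in = 82 - 31 = 51
LMTD = (dT1 - dT2) / ln(dT1/dT2)
LMTD = (92 - 51) / ln(92/51)
LMTD = 69.50 K


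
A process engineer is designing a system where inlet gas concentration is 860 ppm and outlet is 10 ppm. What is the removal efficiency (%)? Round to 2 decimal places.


Efficiency = (G_in - G_out) / G_in * 100%
Efficiency = (860 - 10) / 860 * 100
Efficiency = 850 / 860 * 100
Efficiency = 98.84%


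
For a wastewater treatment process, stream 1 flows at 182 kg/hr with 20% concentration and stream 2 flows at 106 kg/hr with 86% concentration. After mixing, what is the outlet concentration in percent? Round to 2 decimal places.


Mass balance on solute: F1*x1 + F2*x2 = F3*x3
F3 = F1 + F2 = 182 + 106 = 288 kg/hr
x3 = (F1*x1 + F2*x2)/F3
x3 = (182*0.2 + 106*0.86) / 288
x3 = 44.29%


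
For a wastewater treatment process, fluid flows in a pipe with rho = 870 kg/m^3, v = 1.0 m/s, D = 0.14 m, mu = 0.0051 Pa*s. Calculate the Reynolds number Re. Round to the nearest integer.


Re = rho * v * D / mu
Re = 870 * 1.0 * 0.14 / 0.0051
Re = 121.8 / 0.0051
Re = 23882


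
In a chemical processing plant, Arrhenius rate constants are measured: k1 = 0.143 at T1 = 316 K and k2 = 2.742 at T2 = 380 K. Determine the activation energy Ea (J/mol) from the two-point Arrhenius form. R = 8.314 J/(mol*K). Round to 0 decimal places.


Ea = R * ln(k2/k1) / (1/T1 - 1/T2)
ln(k2/k1) = ln(2.742/0.143) = 2.9535982
1/T1 - 1/T2 = 1/316 - 1/380 = 0.000532978015
Ea = 8.314 * 2.9535982 / 0.000532978015
Ea = 46074 J/mol


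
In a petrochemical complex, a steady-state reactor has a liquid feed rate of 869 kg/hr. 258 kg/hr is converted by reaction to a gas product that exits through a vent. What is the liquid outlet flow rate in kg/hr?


Steady-state mass balance on the main outlet: F_out = F_in - F_removed
F_out = 869 - 258
F_out = 611 kg/hr


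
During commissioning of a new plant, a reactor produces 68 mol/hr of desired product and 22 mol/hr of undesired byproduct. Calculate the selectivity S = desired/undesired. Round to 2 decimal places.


S = desired product rate / undesired product rate
S = 68 / 22
S = 3.09


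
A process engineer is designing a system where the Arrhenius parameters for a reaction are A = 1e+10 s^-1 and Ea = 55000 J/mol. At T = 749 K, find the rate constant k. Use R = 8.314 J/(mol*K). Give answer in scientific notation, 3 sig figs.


k = A * exp(-Ea/(R*T))
k = 1e+10 * exp(-55000 / (8.314 * 749))
k = 1e+10 * exp(-8.83224)
k = 1.46e+06


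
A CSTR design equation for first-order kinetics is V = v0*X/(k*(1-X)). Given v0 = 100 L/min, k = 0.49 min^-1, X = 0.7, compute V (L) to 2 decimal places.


V = v0 * X / (k * (1 - X))
V = 100 * 0.7 / (0.49 * (1 - 0.7))
V = 70.0 / (0.49 * 0.3)
V = 70.0 / 0.147
V = 476.19 L


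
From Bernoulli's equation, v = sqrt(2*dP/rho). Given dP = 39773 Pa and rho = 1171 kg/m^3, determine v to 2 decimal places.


v = sqrt(2*dP/rho)
v = sqrt(2*39773/1171)
v = sqrt(67.929974)
v = 8.24 m/s


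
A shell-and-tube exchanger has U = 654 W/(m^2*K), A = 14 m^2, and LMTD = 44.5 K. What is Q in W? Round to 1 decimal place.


Q = U * A * LMTD
Q = 654 * 14 * 44.5
Q = 407442.0 W


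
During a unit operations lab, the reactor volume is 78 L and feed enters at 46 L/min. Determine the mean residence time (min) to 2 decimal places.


tau = V / v0
tau = 78 / 46
tau = 1.70 min


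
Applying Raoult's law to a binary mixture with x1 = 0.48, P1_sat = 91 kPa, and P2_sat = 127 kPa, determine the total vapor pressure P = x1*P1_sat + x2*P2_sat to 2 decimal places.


P = x1*P1_sat + x2*P2_sat
x2 = 1 - x1 = 1 - 0.48 = 0.52
P = 0.48*91 + 0.52*127
P = 43.68 + 66.04
P = 109.72 kPa


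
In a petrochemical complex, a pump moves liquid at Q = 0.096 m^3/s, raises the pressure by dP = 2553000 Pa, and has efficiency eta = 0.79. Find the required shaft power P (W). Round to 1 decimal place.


P = Q * dP / eta
P = 0.096 * 2553000 / 0.79
P = 245088.0 / 0.79
P = 310238.0 W


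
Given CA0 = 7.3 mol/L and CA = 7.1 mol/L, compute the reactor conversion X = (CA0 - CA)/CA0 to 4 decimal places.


X = (CA0 - CA) / CA0
X = (7.3 - 7.1) / 7.3
X = 0.2 / 7.3
X = 0.0274


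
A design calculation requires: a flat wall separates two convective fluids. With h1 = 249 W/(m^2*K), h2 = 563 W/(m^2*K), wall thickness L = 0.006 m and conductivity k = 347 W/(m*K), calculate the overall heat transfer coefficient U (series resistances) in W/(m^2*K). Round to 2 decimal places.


1/U = 1/h1 + L/k + 1/h2
1/U = 1/249 + 0.006/347 + 1/563
1/U = 0.0040160643 + 1.72911e-05 + 0.0017761989
1/U = 0.0058095543
U = 172.13 W/(m^2*K)


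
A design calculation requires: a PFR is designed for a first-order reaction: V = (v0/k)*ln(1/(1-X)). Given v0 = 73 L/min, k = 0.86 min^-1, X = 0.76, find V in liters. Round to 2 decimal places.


V = (v0/k) * ln(1/(1-X))
V = (73/0.86) * ln(1/(1-0.76))
V = 84.883721 * ln(4.166667)
V = 84.883721 * 1.427116
V = 121.14 L


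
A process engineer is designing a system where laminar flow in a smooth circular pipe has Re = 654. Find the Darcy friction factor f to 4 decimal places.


f = 64 / Re
f = 64 / 654
f = 0.0979


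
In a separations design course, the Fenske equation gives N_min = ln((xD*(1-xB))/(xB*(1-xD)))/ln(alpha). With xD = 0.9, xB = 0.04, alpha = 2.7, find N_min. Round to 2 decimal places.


N_min = ln((xD*(1-xB))/(xB*(1-xD))) / ln(alpha)
Numerator inside ln: 0.864 / 0.004 = 216.0
ln(216.0) = 5.375278
ln(alpha) = ln(2.7) = 0.993252
N_min = 5.375278 / 0.993252 = 5.41


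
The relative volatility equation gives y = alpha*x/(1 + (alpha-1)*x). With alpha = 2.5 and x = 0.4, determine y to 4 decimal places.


y = alpha*x / (1 + (alpha-1)*x)
y = 2.5*0.4 / (1 + (2.5-1)*0.4)
y = 1.0 / (1 + 0.6)
y = 1.0 / 1.6
y = 0.6250


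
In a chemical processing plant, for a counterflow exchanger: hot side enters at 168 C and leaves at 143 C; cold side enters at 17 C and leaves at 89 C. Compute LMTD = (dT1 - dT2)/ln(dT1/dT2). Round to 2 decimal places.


dT1 = Th_in - Tc_out = 168 - 89 = 79
dT2 = Th_out - Tc_in = 143 - 17 = 126
LMTD = (dT1 - dT2) / ln(dT1/dT2)
LMTD = (79 - 126) / ln(79/126)
LMTD = 100.68 K


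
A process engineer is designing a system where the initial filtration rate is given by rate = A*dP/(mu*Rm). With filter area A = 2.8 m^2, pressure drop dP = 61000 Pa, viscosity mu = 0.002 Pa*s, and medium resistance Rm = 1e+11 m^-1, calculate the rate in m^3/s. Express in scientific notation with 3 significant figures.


rate = A * dP / (mu * Rm)
rate = 2.8 * 61000 / (0.002 * 1e+11)
rate = 170800.0 / 2.000e+08
rate = 8.54e-04 m^3/s


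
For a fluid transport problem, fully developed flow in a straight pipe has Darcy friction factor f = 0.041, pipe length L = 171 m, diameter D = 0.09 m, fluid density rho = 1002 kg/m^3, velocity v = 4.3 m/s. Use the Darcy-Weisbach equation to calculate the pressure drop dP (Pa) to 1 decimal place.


dP = f * (L/D) * (rho*v^2/2)
dP = 0.041 * (171/0.09) * (1002*4.3^2/2)
L/D = 1900.0
rho*v^2/2 = 1002*18.49/2 = 9263.49
dP = 0.041 * 1900.0 * 9263.49
dP = 721625.9 Pa


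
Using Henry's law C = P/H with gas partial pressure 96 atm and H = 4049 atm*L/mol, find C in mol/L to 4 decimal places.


C = P / H
C = 96 / 4049
C = 0.0237 mol/L


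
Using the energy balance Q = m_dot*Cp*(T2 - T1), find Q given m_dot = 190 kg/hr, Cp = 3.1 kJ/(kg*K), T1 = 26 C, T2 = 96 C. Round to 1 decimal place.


Q = m_dot * Cp * (T2 - T1)
Q = 190 * 3.1 * (96 - 26)
Q = 190 * 3.1 * 70
Q = 41230.0 kJ/hr


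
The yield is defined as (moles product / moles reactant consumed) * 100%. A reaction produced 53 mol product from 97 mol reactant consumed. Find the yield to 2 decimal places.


Yield = (moles product / moles consumed) * 100%
Yield = (53 / 97) * 100
Yield = 0.5464 * 100
Yield = 54.64%


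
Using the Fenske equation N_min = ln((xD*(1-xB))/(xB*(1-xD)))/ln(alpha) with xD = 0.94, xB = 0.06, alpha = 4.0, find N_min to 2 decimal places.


N_min = ln((xD*(1-xB))/(xB*(1-xD))) / ln(alpha)
Numerator inside ln: 0.8836 / 0.0036 = 245.444444
ln(245.444444) = 5.503071
ln(alpha) = ln(4.0) = 1.386294
N_min = 5.503071 / 1.386294 = 3.97


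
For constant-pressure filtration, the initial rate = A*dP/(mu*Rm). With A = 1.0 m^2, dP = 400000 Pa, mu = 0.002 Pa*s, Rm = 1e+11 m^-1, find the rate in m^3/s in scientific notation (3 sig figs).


rate = A * dP / (mu * Rm)
rate = 1.0 * 400000 / (0.002 * 1e+11)
rate = 400000.0 / 2.000e+08
rate = 2.00e-03 m^3/s


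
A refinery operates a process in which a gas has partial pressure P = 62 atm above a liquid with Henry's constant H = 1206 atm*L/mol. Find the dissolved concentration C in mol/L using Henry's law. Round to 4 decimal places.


C = P / H
C = 62 / 1206
C = 0.0514 mol/L


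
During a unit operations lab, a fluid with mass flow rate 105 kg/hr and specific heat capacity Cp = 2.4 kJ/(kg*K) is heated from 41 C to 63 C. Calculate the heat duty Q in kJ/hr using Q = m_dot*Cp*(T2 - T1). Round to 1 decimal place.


Q = m_dot * Cp * (T2 - T1)
Q = 105 * 2.4 * (63 - 41)
Q = 105 * 2.4 * 22
Q = 5544.0 kJ/hr


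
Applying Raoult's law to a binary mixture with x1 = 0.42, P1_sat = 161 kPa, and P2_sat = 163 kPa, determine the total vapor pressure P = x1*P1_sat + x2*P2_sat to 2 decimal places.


P = x1*P1_sat + x2*P2_sat
x2 = 1 - x1 = 1 - 0.42 = 0.58
P = 0.42*161 + 0.58*163
P = 67.62 + 94.54
P = 162.16 kPa


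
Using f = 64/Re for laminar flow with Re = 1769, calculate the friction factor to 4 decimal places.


f = 64 / Re
f = 64 / 1769
f = 0.0362


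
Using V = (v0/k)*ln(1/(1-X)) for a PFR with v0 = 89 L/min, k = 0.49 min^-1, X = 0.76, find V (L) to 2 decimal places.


V = (v0/k) * ln(1/(1-X))
V = (89/0.49) * ln(1/(1-0.76))
V = 181.632653 * ln(4.166667)
V = 181.632653 * 1.427116
V = 259.21 L


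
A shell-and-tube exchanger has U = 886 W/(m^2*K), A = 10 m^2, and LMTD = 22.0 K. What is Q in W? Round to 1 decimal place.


Q = U * A * LMTD
Q = 886 * 10 * 22.0
Q = 194920.0 W


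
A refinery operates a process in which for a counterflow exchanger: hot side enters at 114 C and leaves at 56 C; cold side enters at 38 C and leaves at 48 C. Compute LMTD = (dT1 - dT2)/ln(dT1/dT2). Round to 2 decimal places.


dT1 = Th_in - Tc_out = 114 - 48 = 66
dT2 = Th_out - Tc_in = 56 - 38 = 18
LMTD = (dT1 - dT2) / ln(dT1/dT2)
LMTD = (66 - 18) / ln(66/18)
LMTD = 36.94 K


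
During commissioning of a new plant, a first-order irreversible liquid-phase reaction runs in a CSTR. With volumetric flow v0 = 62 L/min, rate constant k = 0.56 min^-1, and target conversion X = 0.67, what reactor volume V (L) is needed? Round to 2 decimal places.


V = v0 * X / (k * (1 - X))
V = 62 * 0.67 / (0.56 * (1 - 0.67))
V = 41.54 / (0.56 * 0.33)
V = 41.54 / 0.1848
V = 224.78 L


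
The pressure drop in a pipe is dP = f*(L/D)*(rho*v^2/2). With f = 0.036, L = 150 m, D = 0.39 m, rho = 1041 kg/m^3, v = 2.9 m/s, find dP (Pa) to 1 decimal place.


dP = f * (L/D) * (rho*v^2/2)
dP = 0.036 * (150/0.39) * (1041*2.9^2/2)
L/D = 384.61538462
rho*v^2/2 = 1041*8.41/2 = 4377.405
dP = 0.036 * 384.61538462 * 4377.405
dP = 60610.2 Pa


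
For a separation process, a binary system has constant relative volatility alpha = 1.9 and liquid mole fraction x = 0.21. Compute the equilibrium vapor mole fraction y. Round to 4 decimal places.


y = alpha*x / (1 + (alpha-1)*x)
y = 1.9*0.21 / (1 + (1.9-1)*0.21)
y = 0.399 / (1 + 0.189)
y = 0.399 / 1.189
y = 0.3356


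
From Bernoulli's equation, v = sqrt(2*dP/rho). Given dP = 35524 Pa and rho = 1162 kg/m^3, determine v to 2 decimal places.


v = sqrt(2*dP/rho)
v = sqrt(2*35524/1162)
v = sqrt(61.142857)
v = 7.82 m/s


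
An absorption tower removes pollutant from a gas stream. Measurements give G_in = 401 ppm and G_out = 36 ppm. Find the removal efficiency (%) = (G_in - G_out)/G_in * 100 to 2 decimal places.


Efficiency = (G_in - G_out) / G_in * 100%
Efficiency = (401 - 36) / 401 * 100
Efficiency = 365 / 401 * 100
Efficiency = 91.02%


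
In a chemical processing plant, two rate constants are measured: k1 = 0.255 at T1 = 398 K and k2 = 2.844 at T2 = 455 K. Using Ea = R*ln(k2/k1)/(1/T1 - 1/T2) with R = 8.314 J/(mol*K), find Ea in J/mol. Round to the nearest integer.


Ea = R * ln(k2/k1) / (1/T1 - 1/T2)
ln(k2/k1) = ln(2.844/0.255) = 2.4117032
1/T1 - 1/T2 = 1/398 - 1/455 = 0.000314760616
Ea = 8.314 * 2.4117032 / 0.000314760616
Ea = 63702 J/mol


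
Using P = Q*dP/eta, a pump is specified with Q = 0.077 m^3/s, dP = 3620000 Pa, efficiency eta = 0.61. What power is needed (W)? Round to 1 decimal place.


P = Q * dP / eta
P = 0.077 * 3620000 / 0.61
P = 278740.0 / 0.61
P = 456950.8 W


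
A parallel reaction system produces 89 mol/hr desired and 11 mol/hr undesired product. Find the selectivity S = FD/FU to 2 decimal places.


S = desired product rate / undesired product rate
S = 89 / 11
S = 8.09


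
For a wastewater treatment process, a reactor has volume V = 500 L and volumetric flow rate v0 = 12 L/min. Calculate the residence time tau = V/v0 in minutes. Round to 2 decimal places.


tau = V / v0
tau = 500 / 12
tau = 41.67 min


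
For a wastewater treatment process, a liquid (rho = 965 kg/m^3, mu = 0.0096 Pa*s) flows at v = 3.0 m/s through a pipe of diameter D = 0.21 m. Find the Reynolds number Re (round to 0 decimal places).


Re = rho * v * D / mu
Re = 965 * 3.0 * 0.21 / 0.0096
Re = 607.95 / 0.0096
Re = 63328


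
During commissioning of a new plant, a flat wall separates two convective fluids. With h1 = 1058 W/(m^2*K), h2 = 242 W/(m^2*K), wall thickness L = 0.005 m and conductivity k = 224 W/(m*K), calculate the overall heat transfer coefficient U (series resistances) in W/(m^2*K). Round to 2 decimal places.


1/U = 1/h1 + L/k + 1/h2
1/U = 1/1058 + 0.005/224 + 1/242
1/U = 0.0009451796 + 2.23214e-05 + 0.0041322314
1/U = 0.0050997324
U = 196.09 W/(m^2*K)


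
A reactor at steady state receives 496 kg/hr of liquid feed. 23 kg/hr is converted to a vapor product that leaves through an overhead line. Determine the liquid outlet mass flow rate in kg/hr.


Steady-state mass balance on the main outlet: F_out = F_in - F_removed
F_out = 496 - 23
F_out = 473 kg/hr


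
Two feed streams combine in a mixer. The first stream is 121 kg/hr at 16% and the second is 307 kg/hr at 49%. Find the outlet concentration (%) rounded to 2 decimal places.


Mass balance on solute: F1*x1 + F2*x2 = F3*x3
F3 = F1 + F2 = 121 + 307 = 428 kg/hr
x3 = (F1*x1 + F2*x2)/F3
x3 = (121*0.16 + 307*0.49) / 428
x3 = 39.67%


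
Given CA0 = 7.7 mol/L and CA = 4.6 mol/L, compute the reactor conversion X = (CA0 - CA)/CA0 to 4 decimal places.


X = (CA0 - CA) / CA0
X = (7.7 - 4.6) / 7.7
X = 3.1 / 7.7
X = 0.4026


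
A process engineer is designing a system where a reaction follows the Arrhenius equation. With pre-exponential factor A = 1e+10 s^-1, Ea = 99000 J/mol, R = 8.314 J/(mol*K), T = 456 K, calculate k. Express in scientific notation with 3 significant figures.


k = A * exp(-Ea/(R*T))
k = 1e+10 * exp(-99000 / (8.314 * 456))
k = 1e+10 * exp(-26.113214)
k = 4.56e-02


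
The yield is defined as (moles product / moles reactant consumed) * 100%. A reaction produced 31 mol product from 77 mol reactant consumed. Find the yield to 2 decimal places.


Yield = (moles product / moles consumed) * 100%
Yield = (31 / 77) * 100
Yield = 0.4026 * 100
Yield = 40.26%


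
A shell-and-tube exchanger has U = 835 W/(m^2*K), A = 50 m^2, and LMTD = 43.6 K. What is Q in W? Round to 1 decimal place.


Q = U * A * LMTD
Q = 835 * 50 * 43.6
Q = 1820300.0 W


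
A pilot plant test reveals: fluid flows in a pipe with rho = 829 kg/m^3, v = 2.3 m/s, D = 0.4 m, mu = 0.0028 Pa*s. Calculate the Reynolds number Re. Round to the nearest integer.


Re = rho * v * D / mu
Re = 829 * 2.3 * 0.4 / 0.0028
Re = 762.68 / 0.0028
Re = 272386


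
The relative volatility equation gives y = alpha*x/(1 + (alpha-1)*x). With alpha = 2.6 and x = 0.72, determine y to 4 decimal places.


y = alpha*x / (1 + (alpha-1)*x)
y = 2.6*0.72 / (1 + (2.6-1)*0.72)
y = 1.872 / (1 + 1.152)
y = 1.872 / 2.152
y = 0.8699


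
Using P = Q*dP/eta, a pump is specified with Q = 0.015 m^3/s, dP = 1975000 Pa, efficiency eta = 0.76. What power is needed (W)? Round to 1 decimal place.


P = Q * dP / eta
P = 0.015 * 1975000 / 0.76
P = 29625.0 / 0.76
P = 38980.3 W


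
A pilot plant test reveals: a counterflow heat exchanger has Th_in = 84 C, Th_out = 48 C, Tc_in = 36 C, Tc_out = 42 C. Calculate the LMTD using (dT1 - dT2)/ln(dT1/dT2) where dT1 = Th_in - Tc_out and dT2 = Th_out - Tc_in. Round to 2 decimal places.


dT1 = Th_in - Tc_out = 84 - 42 = 42
dT2 = Th_out - Tc_in = 48 - 36 = 12
LMTD = (dT1 - dT2) / ln(dT1/dT2)
LMTD = (42 - 12) / ln(42/12)
LMTD = 23.95 K


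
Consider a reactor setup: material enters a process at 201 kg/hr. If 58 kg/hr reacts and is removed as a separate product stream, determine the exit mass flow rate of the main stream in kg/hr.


Steady-state mass balance on the main outlet: F_out = F_in - F_removed
F_out = 201 - 58
F_out = 143 kg/hr


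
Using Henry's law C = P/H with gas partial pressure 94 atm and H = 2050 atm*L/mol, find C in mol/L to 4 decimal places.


C = P / H
C = 94 / 2050
C = 0.0459 mol/L


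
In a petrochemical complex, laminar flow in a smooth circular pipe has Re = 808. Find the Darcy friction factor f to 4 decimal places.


f = 64 / Re
f = 64 / 808
f = 0.0792


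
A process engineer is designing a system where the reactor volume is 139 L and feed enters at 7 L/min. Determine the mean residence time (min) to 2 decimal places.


tau = V / v0
tau = 139 / 7
tau = 19.86 min


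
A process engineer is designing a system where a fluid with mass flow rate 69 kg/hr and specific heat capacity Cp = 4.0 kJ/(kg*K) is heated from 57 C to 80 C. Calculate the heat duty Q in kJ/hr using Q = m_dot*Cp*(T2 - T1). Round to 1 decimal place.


Q = m_dot * Cp * (T2 - T1)
Q = 69 * 4.0 * (80 - 57)
Q = 69 * 4.0 * 23
Q = 6348.0 kJ/hr


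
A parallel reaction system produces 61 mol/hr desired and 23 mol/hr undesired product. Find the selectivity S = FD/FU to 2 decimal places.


S = desired product rate / undesired product rate
S = 61 / 23
S = 2.65


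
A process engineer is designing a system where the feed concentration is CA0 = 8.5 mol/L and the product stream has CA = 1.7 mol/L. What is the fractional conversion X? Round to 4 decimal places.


X = (CA0 - CA) / CA0
X = (8.5 - 1.7) / 8.5
X = 6.8 / 8.5
X = 0.8000


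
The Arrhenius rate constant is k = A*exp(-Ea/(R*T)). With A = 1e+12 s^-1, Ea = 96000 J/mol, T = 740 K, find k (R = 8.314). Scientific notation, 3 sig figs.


k = A * exp(-Ea/(R*T))
k = 1e+12 * exp(-96000 / (8.314 * 740))
k = 1e+12 * exp(-15.603768)
k = 1.67e+05


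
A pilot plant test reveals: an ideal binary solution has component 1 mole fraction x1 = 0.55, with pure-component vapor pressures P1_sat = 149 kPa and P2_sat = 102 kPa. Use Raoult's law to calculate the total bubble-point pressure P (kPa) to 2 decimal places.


P = x1*P1_sat + x2*P2_sat
x2 = 1 - x1 = 1 - 0.55 = 0.45
P = 0.55*149 + 0.45*102
P = 81.95 + 45.9
P = 127.85 kPa


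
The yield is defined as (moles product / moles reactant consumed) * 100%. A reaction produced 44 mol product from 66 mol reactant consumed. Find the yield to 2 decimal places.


Yield = (moles product / moles consumed) * 100%
Yield = (44 / 66) * 100
Yield = 0.6667 * 100
Yield = 66.67%


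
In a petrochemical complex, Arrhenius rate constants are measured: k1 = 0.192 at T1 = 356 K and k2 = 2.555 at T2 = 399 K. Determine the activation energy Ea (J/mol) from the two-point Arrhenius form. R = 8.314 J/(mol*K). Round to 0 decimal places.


Ea = R * ln(k2/k1) / (1/T1 - 1/T2)
ln(k2/k1) = ln(2.555/0.192) = 2.5883121
1/T1 - 1/T2 = 1/356 - 1/399 = 0.0003027231
Ea = 8.314 * 2.5883121 / 0.0003027231
Ea = 71086 J/mol


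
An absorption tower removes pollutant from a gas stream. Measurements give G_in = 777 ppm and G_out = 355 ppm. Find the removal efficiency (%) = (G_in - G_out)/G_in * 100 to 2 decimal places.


Efficiency = (G_in - G_out) / G_in * 100%
Efficiency = (777 - 355) / 777 * 100
Efficiency = 422 / 777 * 100
Efficiency = 54.31%


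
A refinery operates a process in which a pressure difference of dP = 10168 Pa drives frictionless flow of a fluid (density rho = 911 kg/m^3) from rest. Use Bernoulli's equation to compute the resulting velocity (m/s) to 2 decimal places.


v = sqrt(2*dP/rho)
v = sqrt(2*10168/911)
v = sqrt(22.322722)
v = 4.72 m/s


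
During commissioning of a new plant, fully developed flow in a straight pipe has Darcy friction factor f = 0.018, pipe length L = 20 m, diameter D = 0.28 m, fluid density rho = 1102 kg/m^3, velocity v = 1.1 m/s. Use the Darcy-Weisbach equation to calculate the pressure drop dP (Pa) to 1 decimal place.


dP = f * (L/D) * (rho*v^2/2)
dP = 0.018 * (20/0.28) * (1102*1.1^2/2)
L/D = 71.42857143
rho*v^2/2 = 1102*1.21/2 = 666.71
dP = 0.018 * 71.42857143 * 666.71
dP = 857.2 Pa


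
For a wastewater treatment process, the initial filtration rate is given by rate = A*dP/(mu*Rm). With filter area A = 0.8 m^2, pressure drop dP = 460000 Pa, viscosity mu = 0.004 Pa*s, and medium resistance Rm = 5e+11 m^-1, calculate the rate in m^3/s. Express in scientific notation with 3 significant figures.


rate = A * dP / (mu * Rm)
rate = 0.8 * 460000 / (0.004 * 5e+11)
rate = 368000.0 / 2.000e+09
rate = 1.84e-04 m^3/s


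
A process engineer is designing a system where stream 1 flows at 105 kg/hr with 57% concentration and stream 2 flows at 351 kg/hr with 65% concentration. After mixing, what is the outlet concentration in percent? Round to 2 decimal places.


Mass balance on solute: F1*x1 + F2*x2 = F3*x3
F3 = F1 + F2 = 105 + 351 = 456 kg/hr
x3 = (F1*x1 + F2*x2)/F3
x3 = (105*0.57 + 351*0.65) / 456
x3 = 63.16%


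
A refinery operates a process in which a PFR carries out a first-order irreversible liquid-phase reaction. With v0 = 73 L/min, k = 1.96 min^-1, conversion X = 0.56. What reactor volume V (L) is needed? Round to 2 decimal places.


V = (v0/k) * ln(1/(1-X))
V = (73/1.96) * ln(1/(1-0.56))
V = 37.244898 * ln(2.272727)
V = 37.244898 * 0.82098
V = 30.58 L


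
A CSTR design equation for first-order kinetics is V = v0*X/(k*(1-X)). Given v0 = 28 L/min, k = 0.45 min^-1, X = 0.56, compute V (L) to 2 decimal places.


V = v0 * X / (k * (1 - X))
V = 28 * 0.56 / (0.45 * (1 - 0.56))
V = 15.68 / (0.45 * 0.44)
V = 15.68 / 0.198
V = 79.19 L


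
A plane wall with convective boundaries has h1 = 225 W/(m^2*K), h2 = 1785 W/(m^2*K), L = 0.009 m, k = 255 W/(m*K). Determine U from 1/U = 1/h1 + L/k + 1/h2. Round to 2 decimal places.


1/U = 1/h1 + L/k + 1/h2
1/U = 1/225 + 0.009/255 + 1/1785
1/U = 0.0044444444 + 3.52941e-05 + 0.0005602241
1/U = 0.0050399626
U = 198.41 W/(m^2*K)


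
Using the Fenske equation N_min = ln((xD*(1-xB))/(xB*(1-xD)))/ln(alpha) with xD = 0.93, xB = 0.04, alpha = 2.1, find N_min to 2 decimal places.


N_min = ln((xD*(1-xB))/(xB*(1-xD))) / ln(alpha)
Numerator inside ln: 0.8928 / 0.0028 = 318.857143
ln(318.857143) = 5.764743
ln(alpha) = ln(2.1) = 0.741937
N_min = 5.764743 / 0.741937 = 7.77


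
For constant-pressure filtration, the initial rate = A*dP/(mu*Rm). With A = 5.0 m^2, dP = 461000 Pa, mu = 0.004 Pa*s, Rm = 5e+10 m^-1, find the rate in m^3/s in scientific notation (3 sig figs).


rate = A * dP / (mu * Rm)
rate = 5.0 * 461000 / (0.004 * 5e+10)
rate = 2305000.0 / 2.000e+08
rate = 1.15e-02 m^3/s


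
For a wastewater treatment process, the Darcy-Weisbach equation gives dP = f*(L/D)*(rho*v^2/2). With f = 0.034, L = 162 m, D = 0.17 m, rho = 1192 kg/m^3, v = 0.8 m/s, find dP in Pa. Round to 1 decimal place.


dP = f * (L/D) * (rho*v^2/2)
dP = 0.034 * (162/0.17) * (1192*0.8^2/2)
L/D = 952.94117647
rho*v^2/2 = 1192*0.64/2 = 381.44
dP = 0.034 * 952.94117647 * 381.44
dP = 12358.7 Pa


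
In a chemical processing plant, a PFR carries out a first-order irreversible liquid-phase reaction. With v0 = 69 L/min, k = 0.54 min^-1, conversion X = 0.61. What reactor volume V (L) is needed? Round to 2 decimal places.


V = (v0/k) * ln(1/(1-X))
V = (69/0.54) * ln(1/(1-0.61))
V = 127.777778 * ln(2.564103)
V = 127.777778 * 0.941609
V = 120.32 L


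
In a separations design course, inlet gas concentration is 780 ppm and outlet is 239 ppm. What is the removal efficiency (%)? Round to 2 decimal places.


Efficiency = (G_in - G_out) / G_in * 100%
Efficiency = (780 - 239) / 780 * 100
Efficiency = 541 / 780 * 100
Efficiency = 69.36%


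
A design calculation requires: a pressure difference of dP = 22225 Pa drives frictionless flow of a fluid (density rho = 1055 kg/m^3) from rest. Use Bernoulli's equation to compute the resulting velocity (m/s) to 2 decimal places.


v = sqrt(2*dP/rho)
v = sqrt(2*22225/1055)
v = sqrt(42.132701)
v = 6.49 m/s


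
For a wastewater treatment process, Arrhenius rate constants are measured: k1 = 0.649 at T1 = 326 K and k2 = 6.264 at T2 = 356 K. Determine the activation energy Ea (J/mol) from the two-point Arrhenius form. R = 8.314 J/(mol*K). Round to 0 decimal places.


Ea = R * ln(k2/k1) / (1/T1 - 1/T2)
ln(k2/k1) = ln(6.264/0.649) = 2.2671415
1/T1 - 1/T2 = 1/326 - 1/356 = 0.000258495899
Ea = 8.314 * 2.2671415 / 0.000258495899
Ea = 72918 J/mol


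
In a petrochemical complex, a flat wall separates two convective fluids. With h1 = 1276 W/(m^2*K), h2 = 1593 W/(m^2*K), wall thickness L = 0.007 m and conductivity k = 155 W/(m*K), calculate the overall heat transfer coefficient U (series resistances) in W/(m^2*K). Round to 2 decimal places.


1/U = 1/h1 + L/k + 1/h2
1/U = 1/1276 + 0.007/155 + 1/1593
1/U = 0.0007836991 + 4.51613e-05 + 0.0006277464
1/U = 0.0014566068
U = 686.53 W/(m^2*K)


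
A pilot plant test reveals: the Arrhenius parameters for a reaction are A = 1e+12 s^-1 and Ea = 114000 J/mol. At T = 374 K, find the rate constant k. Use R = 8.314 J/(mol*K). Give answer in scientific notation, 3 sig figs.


k = A * exp(-Ea/(R*T))
k = 1e+12 * exp(-114000 / (8.314 * 374))
k = 1e+12 * exp(-36.662597)
k = 1.20e-04


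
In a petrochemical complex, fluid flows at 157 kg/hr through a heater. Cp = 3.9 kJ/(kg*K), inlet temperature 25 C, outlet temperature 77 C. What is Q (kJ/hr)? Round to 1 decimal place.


Q = m_dot * Cp * (T2 - T1)
Q = 157 * 3.9 * (77 - 25)
Q = 157 * 3.9 * 52
Q = 31839.6 kJ/hr


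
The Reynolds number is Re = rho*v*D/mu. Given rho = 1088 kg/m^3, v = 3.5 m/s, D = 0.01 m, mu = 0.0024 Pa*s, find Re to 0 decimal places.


Re = rho * v * D / mu
Re = 1088 * 3.5 * 0.01 / 0.0024
Re = 38.08 / 0.0024
Re = 15867


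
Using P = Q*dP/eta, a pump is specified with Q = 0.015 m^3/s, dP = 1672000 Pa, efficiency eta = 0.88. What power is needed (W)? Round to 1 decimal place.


P = Q * dP / eta
P = 0.015 * 1672000 / 0.88
P = 25080.0 / 0.88
P = 28500.0 W


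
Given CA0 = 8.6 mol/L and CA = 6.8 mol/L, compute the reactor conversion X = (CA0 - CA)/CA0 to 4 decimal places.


X = (CA0 - CA) / CA0
X = (8.6 - 6.8) / 8.6
X = 1.8 / 8.6
X = 0.2093


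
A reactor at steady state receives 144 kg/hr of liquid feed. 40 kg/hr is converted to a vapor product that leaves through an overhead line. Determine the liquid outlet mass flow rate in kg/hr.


Steady-state mass balance on the main outlet: F_out = F_in - F_removed
F_out = 144 - 40
F_out = 104 kg/hr


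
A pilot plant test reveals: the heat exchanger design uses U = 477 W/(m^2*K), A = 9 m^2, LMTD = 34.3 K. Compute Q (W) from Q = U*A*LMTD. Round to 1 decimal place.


Q = U * A * LMTD
Q = 477 * 9 * 34.3
Q = 147249.9 W


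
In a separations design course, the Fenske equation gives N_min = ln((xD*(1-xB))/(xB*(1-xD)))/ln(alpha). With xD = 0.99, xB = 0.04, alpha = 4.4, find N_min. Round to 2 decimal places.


N_min = ln((xD*(1-xB))/(xB*(1-xD))) / ln(alpha)
Numerator inside ln: 0.9504 / 0.0004 = 2376.0
ln(2376.0) = 7.773174
ln(alpha) = ln(4.4) = 1.481605
N_min = 7.773174 / 1.481605 = 5.25


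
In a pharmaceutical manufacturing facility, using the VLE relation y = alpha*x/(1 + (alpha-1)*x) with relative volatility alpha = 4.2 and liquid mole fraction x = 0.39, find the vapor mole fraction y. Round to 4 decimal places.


y = alpha*x / (1 + (alpha-1)*x)
y = 4.2*0.39 / (1 + (4.2-1)*0.39)
y = 1.638 / (1 + 1.248)
y = 1.638 / 2.248
y = 0.7286


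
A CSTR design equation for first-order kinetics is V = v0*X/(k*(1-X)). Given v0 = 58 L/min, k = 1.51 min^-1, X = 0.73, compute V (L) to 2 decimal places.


V = v0 * X / (k * (1 - X))
V = 58 * 0.73 / (1.51 * (1 - 0.73))
V = 42.34 / (1.51 * 0.27)
V = 42.34 / 0.4077
V = 103.85 L


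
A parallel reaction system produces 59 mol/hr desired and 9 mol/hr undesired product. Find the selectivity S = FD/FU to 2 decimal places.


S = desired product rate / undesired product rate
S = 59 / 9
S = 6.56


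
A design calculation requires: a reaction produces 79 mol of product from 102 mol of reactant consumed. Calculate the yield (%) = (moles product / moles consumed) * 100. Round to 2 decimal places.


Yield = (moles product / moles consumed) * 100%
Yield = (79 / 102) * 100
Yield = 0.7745 * 100
Yield = 77.45%


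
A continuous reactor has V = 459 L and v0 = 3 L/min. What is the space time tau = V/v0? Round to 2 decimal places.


tau = V / v0
tau = 459 / 3
tau = 153.00 min


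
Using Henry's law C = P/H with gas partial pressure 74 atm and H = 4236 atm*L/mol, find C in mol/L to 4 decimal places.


C = P / H
C = 74 / 4236
C = 0.0175 mol/L


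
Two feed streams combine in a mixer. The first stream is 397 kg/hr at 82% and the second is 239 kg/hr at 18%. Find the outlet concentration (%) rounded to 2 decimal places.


Mass balance on solute: F1*x1 + F2*x2 = F3*x3
F3 = F1 + F2 = 397 + 239 = 636 kg/hr
x3 = (F1*x1 + F2*x2)/F3
x3 = (397*0.82 + 239*0.18) / 636
x3 = 57.95%


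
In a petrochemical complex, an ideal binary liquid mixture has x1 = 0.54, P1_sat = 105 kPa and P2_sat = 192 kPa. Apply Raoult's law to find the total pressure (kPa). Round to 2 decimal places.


P = x1*P1_sat + x2*P2_sat
x2 = 1 - x1 = 1 - 0.54 = 0.46
P = 0.54*105 + 0.46*192
P = 56.7 + 88.32
P = 145.02 kPa


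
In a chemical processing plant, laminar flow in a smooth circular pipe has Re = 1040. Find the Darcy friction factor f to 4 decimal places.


f = 64 / Re
f = 64 / 1040
f = 0.0615


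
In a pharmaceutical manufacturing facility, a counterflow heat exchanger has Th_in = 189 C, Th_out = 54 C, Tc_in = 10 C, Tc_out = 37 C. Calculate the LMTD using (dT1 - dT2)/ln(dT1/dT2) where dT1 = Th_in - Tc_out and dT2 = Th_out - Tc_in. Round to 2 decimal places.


dT1 = Th_in - Tc_out = 189 - 37 = 152
dT2 = Th_out - Tc_in = 54 - 10 = 44
LMTD = (dT1 - dT2) / ln(dT1/dT2)
LMTD = (152 - 44) / ln(152/44)
LMTD = 87.12 K


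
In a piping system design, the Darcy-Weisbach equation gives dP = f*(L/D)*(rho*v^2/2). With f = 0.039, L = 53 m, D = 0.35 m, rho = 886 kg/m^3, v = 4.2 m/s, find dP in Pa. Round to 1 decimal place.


dP = f * (L/D) * (rho*v^2/2)
dP = 0.039 * (53/0.35) * (886*4.2^2/2)
L/D = 151.42857143
rho*v^2/2 = 886*17.64/2 = 7814.52
dP = 0.039 * 151.42857143 * 7814.52
dP = 46150.3 Pa


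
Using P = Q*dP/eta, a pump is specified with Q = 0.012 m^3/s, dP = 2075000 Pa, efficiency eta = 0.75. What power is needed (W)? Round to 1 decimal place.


P = Q * dP / eta
P = 0.012 * 2075000 / 0.75
P = 24900.0 / 0.75
P = 33200.0 W


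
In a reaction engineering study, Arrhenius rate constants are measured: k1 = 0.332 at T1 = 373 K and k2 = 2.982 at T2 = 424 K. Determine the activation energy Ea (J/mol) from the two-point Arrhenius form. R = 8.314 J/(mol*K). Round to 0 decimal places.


Ea = R * ln(k2/k1) / (1/T1 - 1/T2)
ln(k2/k1) = ln(2.982/0.332) = 2.1952145
1/T1 - 1/T2 = 1/373 - 1/424 = 0.000322474581
Ea = 8.314 * 2.1952145 / 0.000322474581
Ea = 56597 J/mol


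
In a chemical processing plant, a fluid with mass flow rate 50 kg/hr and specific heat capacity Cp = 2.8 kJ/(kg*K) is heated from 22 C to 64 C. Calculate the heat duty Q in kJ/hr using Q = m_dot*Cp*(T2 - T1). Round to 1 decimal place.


Q = m_dot * Cp * (T2 - T1)
Q = 50 * 2.8 * (64 - 22)
Q = 50 * 2.8 * 42
Q = 5880.0 kJ/hr


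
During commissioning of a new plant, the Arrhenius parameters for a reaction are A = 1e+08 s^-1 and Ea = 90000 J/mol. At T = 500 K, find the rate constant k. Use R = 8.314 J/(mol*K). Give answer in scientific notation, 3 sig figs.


k = A * exp(-Ea/(R*T))
k = 1e+08 * exp(-90000 / (8.314 * 500))
k = 1e+08 * exp(-21.650229)
k = 3.96e-02


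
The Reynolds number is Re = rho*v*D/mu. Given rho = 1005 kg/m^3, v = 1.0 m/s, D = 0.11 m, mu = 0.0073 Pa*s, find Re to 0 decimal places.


Re = rho * v * D / mu
Re = 1005 * 1.0 * 0.11 / 0.0073
Re = 110.55 / 0.0073
Re = 15144


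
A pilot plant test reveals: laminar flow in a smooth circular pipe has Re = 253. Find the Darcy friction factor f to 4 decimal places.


f = 64 / Re
f = 64 / 253
f = 0.2530


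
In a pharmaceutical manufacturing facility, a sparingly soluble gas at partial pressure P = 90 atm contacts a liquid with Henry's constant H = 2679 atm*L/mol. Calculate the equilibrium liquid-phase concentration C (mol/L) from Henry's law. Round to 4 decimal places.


C = P / H
C = 90 / 2679
C = 0.0336 mol/L


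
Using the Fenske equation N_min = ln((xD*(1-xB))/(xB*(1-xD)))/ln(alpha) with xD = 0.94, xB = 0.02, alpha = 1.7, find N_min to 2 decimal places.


N_min = ln((xD*(1-xB))/(xB*(1-xD))) / ln(alpha)
Numerator inside ln: 0.9212 / 0.0012 = 767.666667
ln(767.666667) = 6.643356
ln(alpha) = ln(1.7) = 0.530628
N_min = 6.643356 / 0.530628 = 12.52


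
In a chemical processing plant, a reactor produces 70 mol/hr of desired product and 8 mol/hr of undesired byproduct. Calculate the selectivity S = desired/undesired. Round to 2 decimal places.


S = desired product rate / undesired product rate
S = 70 / 8
S = 8.75


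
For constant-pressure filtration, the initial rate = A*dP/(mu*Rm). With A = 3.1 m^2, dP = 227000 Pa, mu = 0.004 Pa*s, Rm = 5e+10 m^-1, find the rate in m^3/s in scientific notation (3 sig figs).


rate = A * dP / (mu * Rm)
rate = 3.1 * 227000 / (0.004 * 5e+10)
rate = 703700.0 / 2.000e+08
rate = 3.52e-03 m^3/s


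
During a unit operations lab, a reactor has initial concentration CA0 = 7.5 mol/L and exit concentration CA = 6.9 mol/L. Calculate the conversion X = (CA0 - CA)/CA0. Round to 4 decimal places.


X = (CA0 - CA) / CA0
X = (7.5 - 6.9) / 7.5
X = 0.6 / 7.5
X = 0.0800


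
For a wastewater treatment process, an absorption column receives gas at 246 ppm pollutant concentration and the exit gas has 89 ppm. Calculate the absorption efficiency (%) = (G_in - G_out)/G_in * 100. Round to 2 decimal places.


Efficiency = (G_in - G_out) / G_in * 100%
Efficiency = (246 - 89) / 246 * 100
Efficiency = 157 / 246 * 100
Efficiency = 63.82%


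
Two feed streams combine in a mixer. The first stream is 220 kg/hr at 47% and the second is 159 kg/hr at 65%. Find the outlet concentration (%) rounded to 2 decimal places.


Mass balance on solute: F1*x1 + F2*x2 = F3*x3
F3 = F1 + F2 = 220 + 159 = 379 kg/hr
x3 = (F1*x1 + F2*x2)/F3
x3 = (220*0.47 + 159*0.65) / 379
x3 = 54.55%
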